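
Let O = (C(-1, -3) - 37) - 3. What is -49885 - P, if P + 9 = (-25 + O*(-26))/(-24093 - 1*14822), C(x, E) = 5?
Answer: -388184731/7783 ≈ -49876.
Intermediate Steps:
O = -35 (O = (5 - 37) - 3 = -32 - 3 = -35)
P = -70224/7783 (P = -9 + (-25 - 35*(-26))/(-24093 - 1*14822) = -9 + (-25 + 910)/(-24093 - 14822) = -9 + 885/(-38915) = -9 + 885*(-1/38915) = -9 - 177/7783 = -70224/7783 ≈ -9.0227)
-49885 - P = -49885 - 1*(-70224/7783) = -49885 + 70224/7783 = -388184731/7783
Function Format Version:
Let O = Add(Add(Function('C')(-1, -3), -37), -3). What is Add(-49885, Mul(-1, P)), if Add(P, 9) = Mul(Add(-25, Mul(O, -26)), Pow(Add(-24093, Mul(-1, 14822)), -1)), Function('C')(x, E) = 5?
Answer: Rational(-388184731, 7783) ≈ -49876.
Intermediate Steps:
O = -35 (O = Add(Add(5, -37), -3) = Add(-32, -3) = -35)
P = Rational(-70224, 7783) (P = Add(-9, Mul(Add(-25, Mul(-35, -26)), Pow(Add(-24093, Mul(-1, 14822)), -1))) = Add(-9, Mul(Add(-25, 910), Pow(Add(-24093, -14822), -1))) = Add(-9, Mul(885, Pow(-38915, -1))) = Add(-9, Mul(885, Rational(-1, 38915))) = Add(-9, Rational(-177, 7783)) = Rational(-70224, 7783) ≈ -9.0227)
Add(-49885, Mul(-1, P)) = Add(-49885, Mul(-1, Rational(-70224, 7783))) = Add(-49885, Rational(70224, 7783)) = Rational(-388184731, 7783)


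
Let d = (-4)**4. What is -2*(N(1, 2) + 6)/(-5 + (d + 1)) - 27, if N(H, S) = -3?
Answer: -1135/42 ≈ -27.024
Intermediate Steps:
d = 256
-2*(N(1, 2) + 6)/(-5 + (d + 1)) - 27 = -2*(-3 + 6)/(-5 + (256 + 1)) - 27 = -2*3/(-5 + 257) - 27 = -2*3/252 - 27 = -3/126 - 27 = -2*1/84 - 27 = -1/42 - 27 = -1135/42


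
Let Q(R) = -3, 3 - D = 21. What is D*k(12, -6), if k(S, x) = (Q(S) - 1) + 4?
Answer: 0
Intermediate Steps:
D = -18 (D = 3 - 1*21 = 3 - 21 = -18)
k(S, x) = 0 (k(S, x) = (-3 - 1) + 4 = -4 + 4 = 0)
D*k(12, -6) = -18*0 = 0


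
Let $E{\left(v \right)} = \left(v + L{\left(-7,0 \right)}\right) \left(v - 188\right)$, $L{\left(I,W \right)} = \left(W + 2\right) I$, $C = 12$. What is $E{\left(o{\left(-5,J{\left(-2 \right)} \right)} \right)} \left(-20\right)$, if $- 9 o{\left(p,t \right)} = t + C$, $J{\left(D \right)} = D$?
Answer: $- \frac{4629440}{81} \approx -57154.0$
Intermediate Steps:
$o{\left(p,t \right)} = - \frac{4}{3} - \frac{t}{9}$ ($o{\left(p,t \right)} = - \frac{t + 12}{9} = - \frac{12 + t}{9} = - \frac{4}{3} - \frac{t}{9}$)
$L{\left(I,W \right)} = I \left(2 + W\right)$ ($L{\left(I,W \right)} = \left(2 + W\right) I = I \left(2 + W\right)$)
$E{\left(v \right)} = \left(-188 + v\right) \left(-14 + v\right)$ ($E{\left(v \right)} = \left(v - 7 \left(2 + 0\right)\right) \left(v - 188\right) = \left(v - 14\right) \left(-188 + v\right) = \left(-14 + v\right) \left(-188 + v\right) = \left(-188 + v\right) \left(-14 + v\right)$)
$E{\left(o{\left(-5,J{\left(-2 \right)} \right)} \right)} \left(-20\right) = \left(2632 + \left(- \frac{4}{3} - - \frac{2}{9}\right)^{2} - 202 \left(- \frac{4}{3} - - \frac{2}{9}\right)\right) \left(-20\right) = \left(2632 + \left(- \frac{4}{3} + \frac{2}{9}\right)^{2} - 202 \left(- \frac{4}{3} + \frac{2}{9}\right)\right) \left(-20\right) = \left(2632 + \left(- \frac{10}{9}\right)^{2} - - \frac{2020}{9}\right) \left(-20\right) = \left(2632 + \frac{100}{81} + \frac{2020}{9}\right) \left(-20\right) = \frac{231472}{81} \left(-20\right) = - \frac{4629440}{81}$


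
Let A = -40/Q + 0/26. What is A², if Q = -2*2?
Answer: 100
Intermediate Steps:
Q = -4
A = 10 (A = -40/(-4) + 0/26 = -40*(-¼) + 0*(1/26) = 10 + 0 = 10)
A² = 10² = 100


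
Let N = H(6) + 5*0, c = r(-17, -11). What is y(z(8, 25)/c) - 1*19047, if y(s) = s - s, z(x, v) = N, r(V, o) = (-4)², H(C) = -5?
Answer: -19047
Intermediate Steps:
r(V, o) = 16
c = 16
N = -5 (N = -5 + 5*0 = -5 + 0 = -5)
z(x, v) = -5
y(s) = 0
y(z(8, 25)/c) - 1*19047 = 0 - 1*19047 = 0 - 19047 = -19047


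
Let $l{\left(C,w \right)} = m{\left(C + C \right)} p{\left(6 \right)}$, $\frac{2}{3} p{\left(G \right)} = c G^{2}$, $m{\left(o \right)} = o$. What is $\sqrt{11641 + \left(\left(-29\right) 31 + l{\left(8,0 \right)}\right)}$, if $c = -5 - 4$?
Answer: $\sqrt{2966} \approx 54.461$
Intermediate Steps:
$c = -9$ ($c = -5 - 4 = -9$)
$p{\left(G \right)} = - \frac{27 G^{2}}{2}$ ($p{\left(G \right)} = \frac{3 \left(- 9 G^{2}\right)}{2} = - \frac{27 G^{2}}{2}$)
$l{\left(C,w \right)} = - 972 C$ ($l{\left(C,w \right)} = \left(C + C\right) \left(- \frac{27 \cdot 6^{2}}{2}\right) = 2 C \left(\left(- \frac{27}{2}\right) 36\right) = 2 C \left(-486\right) = - 972 C$)
$\sqrt{11641 + \left(\left(-29\right) 31 + l{\left(8,0 \right)}\right)} = \sqrt{11641 - 8675} = \sqrt{2966}$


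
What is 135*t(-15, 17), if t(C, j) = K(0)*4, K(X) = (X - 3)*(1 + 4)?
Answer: -8100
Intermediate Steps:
K(X) = -15 + 5*X (K(X) = (-3 + X)*5 = -15 + 5*X)
t(C, j) = -60 (t(C, j) = (-15 + 5*0)*4 = (-15 + 0)*4 = -15*4 = -60)
135*t(-15, 17) = 135*(-60) = -8100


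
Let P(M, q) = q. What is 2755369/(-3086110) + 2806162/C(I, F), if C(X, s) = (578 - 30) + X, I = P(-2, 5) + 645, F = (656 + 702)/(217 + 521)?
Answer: 4328411838879/1848579890 ≈ 2341.5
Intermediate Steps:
F = 679/369 (F = 1358/738 = 1358*(1/738) = 679/369 ≈ 1.8401)
I = 650 (I = 5 + 645 = 650)
C(X, s) = 548 + X
2755369/(-3086110) + 2806162/C(I, F) = 2755369/(-3086110) + 2806162/(548 + 650) = 2755369*(-1/3086110) + 2806162/1198 = -2755369/3086110 + 2806162*(1/1198) = -2755369/3086110 + 1403081/599 = 4328411838879/1848579890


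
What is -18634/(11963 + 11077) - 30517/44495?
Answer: -153223151/102516480 ≈ -1.4946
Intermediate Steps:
-18634/(11963 + 11077) - 30517/44495 = -18634/23040 - 30517*1/44495 = -18634*1/23040 - 30517/44495 = -9317/11520 - 30517/44495 = -153223151/102516480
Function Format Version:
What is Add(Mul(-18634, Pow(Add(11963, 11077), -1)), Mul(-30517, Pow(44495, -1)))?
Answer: Rational(-153223151, 102516480) ≈ -1.4946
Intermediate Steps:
Add(Mul(-18634, Pow(Add(11963, 11077), -1)), Mul(-30517, Pow(44495, -1))) = Add(Mul(-18634, Pow(23040, -1)), Mul(-30517, Rational(1, 44495))) = Add(Mul(-18634, Rational(1, 23040)), Rational(-30517, 44495)) = Add(Rational(-9317, 11520), Rational(-30517, 44495)) = Rational(-153223151, 102516480)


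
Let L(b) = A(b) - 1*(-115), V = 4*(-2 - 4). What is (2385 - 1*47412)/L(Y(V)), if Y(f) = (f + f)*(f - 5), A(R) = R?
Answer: -45027/1507 ≈ -29.879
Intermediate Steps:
V = -24 (V = 4*(-6) = -24)
Y(f) = 2*f*(-5 + f) (Y(f) = (2*f)*(-5 + f) = 2*f*(-5 + f))
L(b) = 115 + b (L(b) = b - 1*(-115) = b + 115 = 115 + b)
(2385 - 1*47412)/L(Y(V)) = (2385 - 1*47412)/(115 + 2*(-24)*(-5 - 24)) = (2385 - 47412)/(115 + 2*(-24)*(-29)) = -45027/(115 + 1392) = -45027/1507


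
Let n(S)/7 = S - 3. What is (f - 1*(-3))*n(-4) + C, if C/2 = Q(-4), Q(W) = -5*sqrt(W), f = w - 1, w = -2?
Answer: -20*I ≈ -20.0*I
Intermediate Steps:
f = -3 (f = -2 - 1 = -3)
n(S) = -21 + 7*S (n(S) = 7*(S - 3) = 7*(-3 + S) = -21 + 7*S)
C = -20*I (C = 2*(-10*I) = -20*I ≈ -20.0*I)
(f - 1*(-3))*n(-4) + C = (-3 - 1*(-3))*(-21 + 7*(-4)) - 20*I = (-3 + 3)*(-21 - 28) - 20*I = 0*(-49) - 20*I = 0 - 20*I = -20*I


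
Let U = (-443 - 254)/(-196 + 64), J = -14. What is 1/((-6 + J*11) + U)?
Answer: -132/20423 ≈ -0.0064633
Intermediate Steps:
U = 697/132 (U = -697/(-132) = -697*(-1/132) = 697/132 ≈ 5.2803)
1/((-6 + J*11) + U) = 1/((-6 - 14*11) + 697/132) = 1/((-6 - 154) + 697/132) = 1/(-160 + 697/132) = 1/(-20423/132) = -132/20423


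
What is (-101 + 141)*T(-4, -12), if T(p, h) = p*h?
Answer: 1920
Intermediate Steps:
T(p, h) = h*p
(-101 + 141)*T(-4, -12) = (-101 + 141)*(-12*(-4)) = 40*48 = 1920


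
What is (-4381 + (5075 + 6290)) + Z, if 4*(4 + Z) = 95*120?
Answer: 9830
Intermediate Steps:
Z = 2846 (Z = -4 + (95*120)/4 = -4 + (1/4)*11400 = -4 + 2850 = 2846)
(-4381 + (5075 + 6290)) + Z = (-4381 + (5075 + 6290)) + 2846 = (-4381 + 11365) + 2846 = 6984 + 2846 = 9830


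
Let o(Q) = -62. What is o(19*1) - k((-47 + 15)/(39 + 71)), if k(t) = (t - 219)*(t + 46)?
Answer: 30133804/3025 ≈ 9961.6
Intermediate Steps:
k(t) = (-219 + t)*(46 + t)
o(19*1) - k((-47 + 15)/(39 + 71)) = -62 - (-10074 + ((-47 + 15)/(39 + 71))² - 173*(-47 + 15)/(39 + 71)) = -62 - (-10074 + (-32/110)² - (-5536)/110) = -62 - (-10074 + (-32*1/110)² - (-5536)/110) = -62 - (-10074 + (-16/55)² - 173*(-16/55)) = -62 - (-10074 + 256/3025 + 2768/55) = -62 - 1*(-30321354/3025) = -62 + 30321354/3025 = 30133804/3025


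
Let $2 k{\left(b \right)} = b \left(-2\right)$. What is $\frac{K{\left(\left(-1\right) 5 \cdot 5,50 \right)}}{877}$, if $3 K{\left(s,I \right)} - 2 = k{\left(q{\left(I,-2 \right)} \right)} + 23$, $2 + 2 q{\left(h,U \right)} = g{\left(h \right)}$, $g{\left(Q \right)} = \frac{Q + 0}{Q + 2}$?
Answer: $\frac{1327}{136812} \approx 0.0096994$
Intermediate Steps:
$g{\left(Q \right)} = \frac{Q}{2 + Q}$
$q{\left(h,U \right)} = -1 + \frac{h}{2 \left(2 + h\right)}$ ($q{\left(h,U \right)} = -1 + \frac{h \frac{1}{2 + h}}{2} = -1 + \frac{h}{2 \left(2 + h\right)}$)
$k{\left(b \right)} = - b$ ($k{\left(b \right)} = \frac{b \left(-2\right)}{2} = \frac{\left(-2\right) b}{2} = - b$)
$K{\left(s,I \right)} = \frac{25}{3} - \frac{-4 - I}{6 \left(2 + I\right)}$ ($K{\left(s,I \right)} = \frac{2}{3} + \frac{- \frac{-4 - I}{2 \left(2 + I\right)} + 23}{3} = \frac{2}{3} + \frac{23 - \frac{-4 - I}{2 \left(2 + I\right)}}{3} = \frac{2}{3} - \left(- \frac{23}{3} + \frac{-4 - I}{6 \left(2 + I\right)}\right) = \frac{25}{3} - \frac{-4 - I}{6 \left(2 + I\right)}$)
$\frac{K{\left(\left(-1\right) 5 \cdot 5,50 \right)}}{877} = \frac{\frac{1}{6} \frac{1}{2 + 50} \left(104 + 51 \cdot 50\right)}{877} = \frac{104 + 2550}{6 \cdot 52} \cdot \frac{1}{877} = \frac{1}{6} \cdot \frac{1}{52} \cdot 2654 \cdot \frac{1}{877} = \frac{1327}{156} \cdot \frac{1}{877} = \frac{1327}{136812}$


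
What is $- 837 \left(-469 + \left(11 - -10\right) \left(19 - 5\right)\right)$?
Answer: $146475$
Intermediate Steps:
$- 837 \left(-469 + \left(11 - -10\right) \left(19 - 5\right)\right) = - 837 \left(-469 + \left(11 + 10\right) 14\right) = - 837 \left(-469 + 21 \cdot 14\right) = - 837 \left(-469 + 294\right) = \left(-837\right) \left(-175\right) = 146475$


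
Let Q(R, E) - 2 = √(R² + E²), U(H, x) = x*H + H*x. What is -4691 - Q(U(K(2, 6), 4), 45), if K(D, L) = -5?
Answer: -4693 - 5*√145 ≈ -4753.2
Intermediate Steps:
U(H, x) = 2*H*x (U(H, x) = H*x + H*x = 2*H*x)
Q(R, E) = 2 + √(E² + R²) (Q(R, E) = 2 + √(R² + E²) = 2 + √(E² + R²))
-4691 - Q(U(K(2, 6), 4), 45) = -4691 - (2 + √(45² + (2*(-5)*4)²)) = -4691 - (2 + √(2025 + (-40)²)) = -4691 - (2 + √(2025 + 1600)) = -4691 - (2 + √3625) = -4691 - (2 + 5*√145) = -4691 + (-2 - 5*√145) = -4693 - 5*√145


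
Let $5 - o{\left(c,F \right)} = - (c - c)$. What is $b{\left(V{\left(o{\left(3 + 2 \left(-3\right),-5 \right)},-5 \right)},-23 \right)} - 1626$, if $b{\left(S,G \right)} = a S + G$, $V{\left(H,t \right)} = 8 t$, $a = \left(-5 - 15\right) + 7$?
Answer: $-1129$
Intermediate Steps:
$o{\left(c,F \right)} = 5$ ($o{\left(c,F \right)} = 5 - - (c - c) = 5 - \left(-1\right) 0 = 5 - 0 = 5 + 0 = 5$)
$a = -13$ ($a = -20 + 7 = -13$)
$b{\left(S,G \right)} = G - 13 S$ ($b{\left(S,G \right)} = - 13 S + G = G - 13 S$)
$b{\left(V{\left(o{\left(3 + 2 \left(-3\right),-5 \right)},-5 \right)},-23 \right)} - 1626 = \left(-23 - 13 \cdot 8 \left(-5\right)\right) - 1626 = \left(-23 - -520\right) - 1626 = \left(-23 + 520\right) - 1626 = 497 - 1626 = -1129$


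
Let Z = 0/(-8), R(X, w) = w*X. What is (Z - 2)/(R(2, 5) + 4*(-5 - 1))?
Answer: ⅐ ≈ 0.14286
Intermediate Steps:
R(X, w) = X*w
Z = 0 (Z = 0*(-⅛) = 0)
(Z - 2)/(R(2, 5) + 4*(-5 - 1)) = (0 - 2)/(2*5 + 4*(-5 - 1)) = -2/(10 + 4*(-6)) = -2/(10 - 24) = -2/(-14) = -1/14*(-2) = ⅐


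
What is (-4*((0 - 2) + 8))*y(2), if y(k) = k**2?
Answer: -96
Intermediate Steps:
(-4*((0 - 2) + 8))*y(2) = -4*((0 - 2) + 8)*2**2 = -4*(-2 + 8)*4 = -4*6*4 = -24*4 = -96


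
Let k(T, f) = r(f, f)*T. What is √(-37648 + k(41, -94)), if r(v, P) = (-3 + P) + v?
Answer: I*√45479 ≈ 213.26*I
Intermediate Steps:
r(v, P) = -3 + P + v
k(T, f) = T*(-3 + 2*f) (k(T, f) = (-3 + f + f)*T = (-3 + 2*f)*T = T*(-3 + 2*f))
√(-37648 + k(41, -94)) = √(-37648 + 41*(-3 + 2*(-94))) = √(-37648 + 41*(-3 - 188)) = √(-37648 + 41*(-191)) = √(-37648 - 7831) = √(-45479) = I*√45479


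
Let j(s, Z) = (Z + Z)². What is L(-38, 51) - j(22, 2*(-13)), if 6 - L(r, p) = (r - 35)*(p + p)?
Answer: 4748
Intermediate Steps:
j(s, Z) = 4*Z² (j(s, Z) = (2*Z)² = 4*Z²)
L(r, p) = 6 - 2*p*(-35 + r) (L(r, p) = 6 - (r - 35)*(p + p) = 6 - (-35 + r)*2*p = 6 - 2*p*(-35 + r))
L(-38, 51) - j(22, 2*(-13)) = (6 + 70*51 - 2*51*(-38)) - 4*(2*(-13))² = (6 + 3570 + 3876) - 4*(-26)² = 7452 - 4*676 = 7452 - 1*2704 = 7452 - 2704 = 4748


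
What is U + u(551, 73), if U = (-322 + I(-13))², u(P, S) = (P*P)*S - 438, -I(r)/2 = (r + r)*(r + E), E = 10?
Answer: 22390919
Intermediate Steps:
I(r) = -4*r*(10 + r) (I(r) = -2*(r + r)*(r + 10) = -2*2*r*(10 + r) = -4*r*(10 + r))
u(P, S) = -438 + S*P² (u(P, S) = P²*S - 438 = S*P² - 438 = -438 + S*P²)
U = 228484 (U = (-322 - 4*(-13)*(10 - 13))² = (-322 - 4*(-13)*(-3))² = (-322 - 156)² = (-478)² = 228484)
U + u(551, 73) = 228484 + (-438 + 73*551²) = 228484 + (-438 + 73*303601) = 228484 + (-438 + 22162873) = 228484 + 22162435 = 22390919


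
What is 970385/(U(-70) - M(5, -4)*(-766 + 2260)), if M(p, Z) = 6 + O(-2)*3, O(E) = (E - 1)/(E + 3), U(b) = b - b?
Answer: 970385/4482 ≈ 216.51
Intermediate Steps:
U(b) = 0
O(E) = (-1 + E)/(3 + E)
M(p, Z) = -3 (M(p, Z) = 6 + ((-1 - 2)/(3 - 2))*3 = 6 + (-3/1)*3 = 6 + (1*(-3))*3 = 6 - 3*3 = 6 - 9 = -3)
970385/(U(-70) - M(5, -4)*(-766 + 2260)) = 970385/(0 - (-3)*(-766 + 2260)) = 970385/(0 - (-3)*1494) = 970385/(0 - 1*(-4482)) = 970385/(0 + 4482) = 970385/4482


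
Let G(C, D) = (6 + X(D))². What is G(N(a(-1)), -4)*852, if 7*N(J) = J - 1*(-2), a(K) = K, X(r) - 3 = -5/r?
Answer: 358053/4 ≈ 89513.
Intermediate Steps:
X(r) = 3 - 5/r
N(J) = 2/7 + J/7 (N(J) = (J - 1*(-2))/7 = (J + 2)/7 = (2 + J)/7 = 2/7 + J/7)
G(C, D) = (9 - 5/D)² (G(C, D) = (6 + (3 - 5/D))² = (9 - 5/D)²)
G(N(a(-1)), -4)*852 = ((-5 + 9*(-4))²/(-4)²)*852 = ((-5 - 36)²/16)*852 = ((1/16)*(-41)²)*852 = ((1/16)*1681)*852 = (1681/16)*852 = 358053/4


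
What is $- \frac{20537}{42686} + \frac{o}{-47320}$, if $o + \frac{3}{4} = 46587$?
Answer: $- \frac{169165229}{115422944} \approx -1.4656$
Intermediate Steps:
$o = \frac{186345}{4}$ ($o = - \frac{3}{4} + 46587 = \frac{186345}{4} \approx 46586.0$)
$- \frac{20537}{42686} + \frac{o}{-47320} = - \frac{20537}{42686} + \frac{186345}{4 \left(-47320\right)} = \left(-20537\right) \frac{1}{42686} + \frac{186345}{4} \left(- \frac{1}{47320}\right) = - \frac{20537}{42686} - \frac{37269}{37856} = - \frac{169165229}{115422944}$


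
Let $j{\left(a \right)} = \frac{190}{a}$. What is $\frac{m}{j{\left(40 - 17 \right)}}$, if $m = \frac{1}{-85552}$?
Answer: $- \frac{23}{16254880} \approx -1.415 \cdot 10^{-6}$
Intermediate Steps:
$m = - \frac{1}{85552} \approx -1.1689 \cdot 10^{-5}$
$\frac{m}{j{\left(40 - 17 \right)}} = - \frac{1}{85552 \frac{190}{40 - 17}} = - \frac{1}{85552 \cdot \frac{190}{23}} = \left(- \frac{1}{85552}\right) \frac{23}{190} = - \frac{23}{16254880}$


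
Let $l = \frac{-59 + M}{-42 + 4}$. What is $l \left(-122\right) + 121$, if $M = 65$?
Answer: $\frac{2665}{19} \approx 140.26$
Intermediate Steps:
$l = - \frac{3}{19}$ ($l = \frac{-59 + 65}{-42 + 4} = \frac{6}{-38} = 6 \left(- \frac{1}{38}\right) = - \frac{3}{19} \approx -0.15789$)
$l \left(-122\right) + 121 = \left(- \frac{3}{19}\right) \left(-122\right) + 121 = \frac{366}{19} + 121 = \frac{2665}{19}$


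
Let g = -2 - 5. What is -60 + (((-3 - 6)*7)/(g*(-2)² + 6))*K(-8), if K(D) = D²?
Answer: 1356/11 ≈ 123.27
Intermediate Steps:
g = -7
-60 + (((-3 - 6)*7)/(g*(-2)² + 6))*K(-8) = -60 + (((-3 - 6)*7)/(-7*(-2)² + 6))*(-8)² = -60 + ((-9*7)/(-7*4 + 6))*64 = -60 - 63/(-28 + 6)*64 = -60 - 63/(-22)*64 = -60 - 63*(-1/22)*64 = -60 + (63/22)*64 = -60 + 2016/11 = 1356/11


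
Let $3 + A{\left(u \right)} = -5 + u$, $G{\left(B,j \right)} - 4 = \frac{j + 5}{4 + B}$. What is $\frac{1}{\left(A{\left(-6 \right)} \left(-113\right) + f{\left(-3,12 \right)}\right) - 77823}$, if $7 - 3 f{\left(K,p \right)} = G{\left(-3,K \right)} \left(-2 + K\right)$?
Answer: $- \frac{3}{228686} \approx -1.3118 \cdot 10^{-5}$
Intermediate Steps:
$G{\left(B,j \right)} = 4 + \frac{5 + j}{4 + B}$ ($G{\left(B,j \right)} = 4 + \frac{j + 5}{4 + B} = 4 + \frac{5 + j}{4 + B}$)
$A{\left(u \right)} = -8 + u$ ($A{\left(u \right)} = -3 + \left(-5 + u\right) = -8 + u$)
$f{\left(K,p \right)} = \frac{7}{3} - \frac{\left(-2 + K\right) \left(9 + K\right)}{3}$ ($f{\left(K,p \right)} = \frac{7}{3} - \frac{\frac{21 + K + 4 \left(-3\right)}{4 - 3} \left(-2 + K\right)}{3} = \frac{7}{3} - \frac{\frac{21 + K - 12}{1} \left(-2 + K\right)}{3} = \frac{7}{3} - \frac{1 \left(9 + K\right) \left(-2 + K\right)}{3} = \frac{7}{3} - \frac{\left(9 + K\right) \left(-2 + K\right)}{3} = \frac{7}{3} - \frac{\left(-2 + K\right) \left(9 + K\right)}{3}$)
$\frac{1}{\left(A{\left(-6 \right)} \left(-113\right) + f{\left(-3,12 \right)}\right) - 77823} = \frac{1}{\left(\left(-8 - 6\right) \left(-113\right) - \left(- \frac{46}{3} + 3\right)\right) - 77823} = \frac{1}{\left(\left(-14\right) \left(-113\right) + \left(\frac{25}{3} + 7 - 3\right)\right) - 77823} = \frac{1}{\left(1582 + \left(\frac{25}{3} + 7 - 3\right)\right) - 77823} = \frac{1}{\left(1582 + \frac{37}{3}\right) - 77823} = \frac{1}{\frac{4783}{3} - 77823} = \frac{1}{- \frac{228686}{3}} = - \frac{3}{228686}$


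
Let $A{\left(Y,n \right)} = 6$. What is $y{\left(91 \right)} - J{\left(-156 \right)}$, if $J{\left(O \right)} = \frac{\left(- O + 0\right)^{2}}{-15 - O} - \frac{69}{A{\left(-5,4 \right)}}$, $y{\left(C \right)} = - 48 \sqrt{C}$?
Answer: $- \frac{15143}{94} - 48 \sqrt{91} \approx -618.99$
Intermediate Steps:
$J{\left(O \right)} = - \frac{23}{2} + \frac{O^{2}}{-15 - O}$ ($J{\left(O \right)} = \frac{\left(- O + 0\right)^{2}}{-15 - O} - \frac{69}{6} = \frac{\left(- O\right)^{2}}{-15 - O} - \frac{23}{2} = \frac{O^{2}}{-15 - O} - \frac{23}{2} = - \frac{23}{2} + \frac{O^{2}}{-15 - O}$)
$y{\left(91 \right)} - J{\left(-156 \right)} = - 48 \sqrt{91} - \frac{-345 - -3588 - 2 \left(-156\right)^{2}}{2 \left(15 - 156\right)} = - 48 \sqrt{91} - \frac{-345 + 3588 - 48672}{2 \left(-141\right)} = - 48 \sqrt{91} - \frac{1}{2} \left(- \frac{1}{141}\right) \left(-345 + 3588 - 48672\right) = - 48 \sqrt{91} - \frac{1}{2} \left(- \frac{1}{141}\right) \left(-45429\right) = - 48 \sqrt{91} - \frac{15143}{94} = - \frac{15143}{94} - 48 \sqrt{91}$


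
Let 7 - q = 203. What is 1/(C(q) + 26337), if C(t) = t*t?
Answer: 1/64753 ≈ 1.5443e-5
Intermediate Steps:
q = -196 (q = 7 - 1*203 = 7 - 203 = -196)
C(t) = t²
1/(C(q) + 26337) = 1/((-196)² + 26337) = 1/(38416 + 26337) = 1/64753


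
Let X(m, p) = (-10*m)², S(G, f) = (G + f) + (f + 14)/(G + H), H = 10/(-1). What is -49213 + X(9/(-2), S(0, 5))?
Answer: -47188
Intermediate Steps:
H = -10 (H = 10*(-1) = -10)
S(G, f) = G + f + (14 + f)/(-10 + G) (S(G, f) = (G + f) + (f + 14)/(G - 10) = (G + f) + (14 + f)/(-10 + G) = G + f + (14 + f)/(-10 + G))
X(m, p) = 100*m²
-49213 + X(9/(-2), S(0, 5)) = -49213 + 100*(9/(-2))² = -49213 + 100*(9*(-½))² = -49213 + 100*(-9/2)² = -49213 + 100*(81/4) = -49213 + 2025 = -47188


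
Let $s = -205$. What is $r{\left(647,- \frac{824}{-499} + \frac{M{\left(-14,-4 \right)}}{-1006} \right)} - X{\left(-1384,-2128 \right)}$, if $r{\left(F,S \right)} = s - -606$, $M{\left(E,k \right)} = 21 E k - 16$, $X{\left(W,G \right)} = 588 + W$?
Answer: $1197$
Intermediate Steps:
$M{\left(E,k \right)} = -16 + 21 E k$ ($M{\left(E,k \right)} = 21 E k - 16 = -16 + 21 E k$)
$r{\left(F,S \right)} = 401$ ($r{\left(F,S \right)} = -205 - -606 = -205 + 606 = 401$)
$r{\left(647,- \frac{824}{-499} + \frac{M{\left(-14,-4 \right)}}{-1006} \right)} - X{\left(-1384,-2128 \right)} = 401 - \left(588 - 1384\right) = 401 - -796 = 401 + 796 = 1197$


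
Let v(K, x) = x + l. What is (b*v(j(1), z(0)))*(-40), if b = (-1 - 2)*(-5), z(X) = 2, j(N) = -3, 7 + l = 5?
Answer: 0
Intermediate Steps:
l = -2 (l = -7 + 5 = -2)
b = 15 (b = -3*(-5) = 15)
v(K, x) = -2 + x (v(K, x) = x - 2 = -2 + x)
(b*v(j(1), z(0)))*(-40) = (15*(-2 + 2))*(-40) = (15*0)*(-40) = 0*(-40) = 0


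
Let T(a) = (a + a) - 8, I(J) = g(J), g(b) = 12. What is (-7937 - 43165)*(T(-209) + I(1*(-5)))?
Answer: 21156228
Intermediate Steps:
I(J) = 12
T(a) = -8 + 2*a (T(a) = 2*a - 8 = -8 + 2*a)
(-7937 - 43165)*(T(-209) + I(1*(-5))) = (-7937 - 43165)*((-8 + 2*(-209)) + 12) = -51102*((-8 - 418) + 12) = -51102*(-426 + 12) = -51102*(-414) = 21156228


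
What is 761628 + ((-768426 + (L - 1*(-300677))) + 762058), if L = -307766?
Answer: 748171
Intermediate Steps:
761628 + ((-768426 + (L - 1*(-300677))) + 762058) = 761628 + ((-768426 + (-307766 - 1*(-300677))) + 762058) = 761628 + ((-768426 + (-307766 + 300677)) + 762058) = 761628 + ((-768426 - 7089) + 762058) = 761628 + (-775515 + 762058) = 761628 - 13457 = 748171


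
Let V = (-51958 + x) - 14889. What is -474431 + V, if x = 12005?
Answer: -529273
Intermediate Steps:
V = -54842 (V = (-51958 + 12005) - 14889 = -39953 - 14889 = -54842)
-474431 + V = -474431 - 54842 = -529273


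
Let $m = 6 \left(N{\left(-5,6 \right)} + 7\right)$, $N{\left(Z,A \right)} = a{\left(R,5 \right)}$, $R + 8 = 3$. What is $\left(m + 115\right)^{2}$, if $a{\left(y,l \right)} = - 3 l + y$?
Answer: $1369$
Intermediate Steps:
$R = -5$ ($R = -8 + 3 = -5$)
$a{\left(y,l \right)} = y - 3 l$
$N{\left(Z,A \right)} = -20$ ($N{\left(Z,A \right)} = -5 - 15 = -20$)
$m = -78$ ($m = 6 \left(-20 + 7\right) = 6 \left(-13\right) = -78$)
$\left(m + 115\right)^{2} = \left(-78 + 115\right)^{2} = 37^{2} = 1369$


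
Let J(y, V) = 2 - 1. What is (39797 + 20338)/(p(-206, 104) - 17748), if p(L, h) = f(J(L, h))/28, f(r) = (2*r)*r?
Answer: -841890/248471 ≈ -3.3883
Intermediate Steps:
J(y, V) = 1
f(r) = 2*r²
p(L, h) = 1/14 (p(L, h) = (2*1²)/28 = (2*1)*(1/28) = 2*(1/28) = 1/14)
(39797 + 20338)/(p(-206, 104) - 17748) = (39797 + 20338)/(1/14 - 17748) = 60135/(-248471/14) = 60135*(-14/248471) = -841890/248471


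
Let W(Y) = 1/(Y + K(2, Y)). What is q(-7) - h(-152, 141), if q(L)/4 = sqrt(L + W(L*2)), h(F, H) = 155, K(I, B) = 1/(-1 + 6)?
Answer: -155 + 8*I*sqrt(8418)/69 ≈ -155.0 + 10.638*I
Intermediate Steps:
K(I, B) = 1/5
W(Y) = 1/(1/5 + Y) (W(Y) = 1/(Y + 1/5) = 1/(1/5 + Y))
q(L) = 4*sqrt(L + 5/(1 + 10*L)) (q(L) = 4*sqrt(L + 5/(1 + 5*(L*2))) = 4*sqrt(L + 5/(1 + 5*(2*L))) = 4*sqrt(L + 5/(1 + 10*L)))
q(-7) - h(-152, 141) = 4*sqrt((5 - 7*(1 + 10*(-7)))/(1 + 10*(-7))) - 1*155 = 4*sqrt((5 - 7*(1 - 70))/(1 - 70)) - 155 = 4*sqrt((5 - 7*(-69))/(-69)) - 155 = 4*sqrt(-(5 + 483)/69) - 155 = 4*sqrt(-1/69*488) - 155 = 4*sqrt(-488/69) - 155 = 4*(2*I*sqrt(8418)/69) - 155 = 8*I*sqrt(8418)/69 - 155 = -155 + 8*I*sqrt(8418)/69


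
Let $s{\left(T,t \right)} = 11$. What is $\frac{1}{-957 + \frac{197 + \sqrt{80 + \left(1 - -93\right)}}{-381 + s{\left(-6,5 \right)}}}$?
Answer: $- \frac{26217238}{25103855639} + \frac{74 \sqrt{174}}{25103855639} \approx -0.0010443$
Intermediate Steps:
$\frac{1}{-957 + \frac{197 + \sqrt{80 + \left(1 - -93\right)}}{-381 + s{\left(-6,5 \right)}}} = \frac{1}{-957 + \frac{197 + \sqrt{80 + \left(1 - -93\right)}}{-381 + 11}} = \frac{1}{-957 + \frac{197 + \sqrt{80 + \left(1 + 93\right)}}{-370}} = \frac{1}{-957 + \left(197 + \sqrt{80 + 94}\right) \left(- \frac{1}{370}\right)} = \frac{1}{-957 + \left(197 + \sqrt{174}\right) \left(- \frac{1}{370}\right)} = \frac{1}{-957 - \left(\frac{197}{370} + \frac{\sqrt{174}}{370}\right)} = \frac{1}{- \frac{354287}{370} - \frac{\sqrt{174}}{370}}$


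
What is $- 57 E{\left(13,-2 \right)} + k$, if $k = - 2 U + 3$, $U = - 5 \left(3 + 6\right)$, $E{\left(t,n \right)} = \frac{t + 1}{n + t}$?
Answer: $\frac{225}{11} \approx 20.455$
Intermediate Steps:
$E{\left(t,n \right)} = \frac{1 + t}{n + t}$
$U = -45$ ($U = \left(-5\right) 9 = -45$)
$k = 93$ ($k = \left(-2\right) \left(-45\right) + 3 = 90 + 3 = 93$)
$- 57 E{\left(13,-2 \right)} + k = - 57 \frac{1 + 13}{-2 + 13} + 93 = - 57 \cdot \frac{1}{11} \cdot 14 + 93 = \left(-57\right) \frac{14}{11} + 93 = - \frac{798}{11} + 93 = \frac{225}{11}$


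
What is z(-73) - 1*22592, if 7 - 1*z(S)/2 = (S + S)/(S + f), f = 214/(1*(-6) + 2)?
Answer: -5712818/253 ≈ -22580.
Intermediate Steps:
f = -107/2 (f = 214/(-6 + 2) = 214/(-4) = 214*(-¼) = -107/2 ≈ -53.500)
z(S) = 14 - 4*S/(-107/2 + S) (z(S) = 14 - 2*(S + S)/(S - 107/2) = 14 - 2*2*S/(-107/2 + S) = 14 - 4*S/(-107/2 + S))
z(-73) - 1*22592 = 2*(-749 + 10*(-73))/(-107 + 2*(-73)) - 1*22592 = 2*(-749 - 730)/(-107 - 146) - 22592 = 2*(-1479)/(-253) - 22592 = 2*(-1/253)*(-1479) - 22592 = 2958/253 - 22592 = -5712818/253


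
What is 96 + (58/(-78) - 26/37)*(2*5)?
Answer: 117658/1443 ≈ 81.537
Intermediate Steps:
96 + (58/(-78) - 26/37)*(2*5) = 96 + (58*(-1/78) - 26*1/37)*10 = 96 + (-29/39 - 26/37)*10 = 96 - 2087/1443*10 = 96 - 20870/1443 = 117658/1443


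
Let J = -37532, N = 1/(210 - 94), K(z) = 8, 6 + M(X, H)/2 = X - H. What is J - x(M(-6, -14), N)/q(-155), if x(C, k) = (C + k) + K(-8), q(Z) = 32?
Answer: -139320177/3712 ≈ -37532.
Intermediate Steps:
M(X, H) = -12 - 2*H + 2*X (M(X, H) = -12 + 2*(X - H) = -12 + (-2*H + 2*X) = -12 - 2*H + 2*X)
N = 1/116 ≈ 0.0086207
x(C, k) = 8 + C + k (x(C, k) = (C + k) + 8 = 8 + C + k)
J - x(M(-6, -14), N)/q(-155) = -37532 - (8 + (-12 - 2*(-14) + 2*(-6)) + 1/116)/32 = -37532 - (8 + (-12 + 28 - 12) + 1/116)/32 = -37532 - (8 + 4 + 1/116)/32 = -37532 - 1393/(116*32) = -37532 - 1*1393/3712 = -37532 - 1393/3712 = -139320177/3712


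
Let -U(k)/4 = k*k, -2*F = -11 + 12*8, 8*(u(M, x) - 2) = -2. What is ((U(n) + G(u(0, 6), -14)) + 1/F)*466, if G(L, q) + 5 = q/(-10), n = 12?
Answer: -22958888/85 ≈ -2.7010e+5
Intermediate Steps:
u(M, x) = 7/4 (u(M, x) = 2 + (⅛)*(-2) = 2 - ¼ = 7/4)
F = -85/2 (F = -(-11 + 12*8)/2 = -(-11 + 96)/2 = -½*85 = -85/2 ≈ -42.500)
G(L, q) = -5 - q/10 (G(L, q) = -5 + q/(-10) = -5 + q*(-⅒) = -5 - q/10)
U(k) = -4*k² (U(k) = -4*k*k = -4*k²)
((U(n) + G(u(0, 6), -14)) + 1/F)*466 = ((-4*12² + (-5 - ⅒*(-14))) + 1/(-85/2))*466 = ((-4*144 + (-5 + 7/5)) - 2/85)*466 = ((-576 - 18/5) - 2/85)*466 = (-2898/5 - 2/85)*466 = -49268/85*466 = -22958888/85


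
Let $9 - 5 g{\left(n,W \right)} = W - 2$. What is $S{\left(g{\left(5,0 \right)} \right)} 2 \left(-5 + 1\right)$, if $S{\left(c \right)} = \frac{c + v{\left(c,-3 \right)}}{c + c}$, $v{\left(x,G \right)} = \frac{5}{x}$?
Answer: $- \frac{984}{121} \approx -8.1322$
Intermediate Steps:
$g{\left(n,W \right)} = \frac{11}{5} - \frac{W}{5}$ ($g{\left(n,W \right)} = \frac{9}{5} - \frac{W - 2}{5} = \frac{9}{5} - \frac{-2 + W}{5} = \frac{9}{5} - \left(- \frac{2}{5} + \frac{W}{5}\right) = \frac{11}{5} - \frac{W}{5}$)
$S{\left(c \right)} = \frac{c + \frac{5}{c}}{2 c}$ ($S{\left(c \right)} = \frac{c + \frac{5}{c}}{c + c} = \frac{c + \frac{5}{c}}{2 c}$)
$S{\left(g{\left(5,0 \right)} \right)} 2 \left(-5 + 1\right) = \frac{5 + \left(\frac{11}{5} - 0\right)^{2}}{2 \left(\frac{11}{5} - 0\right)^{2}} \cdot 2 \left(-5 + 1\right) = \frac{5 + \left(\frac{11}{5} + 0\right)^{2}}{2 \left(\frac{11}{5} + 0\right)^{2}} \cdot 2 \left(-4\right) = \frac{5 + \left(\frac{11}{5}\right)^{2}}{2 \cdot \frac{121}{25}} \left(-8\right) = \frac{1}{2} \cdot \frac{25}{121} \left(5 + \frac{121}{25}\right) \left(-8\right) = \frac{1}{2} \cdot \frac{25}{121} \cdot \frac{246}{25} \left(-8\right) = \frac{123}{121} \left(-8\right) = - \frac{984}{121}$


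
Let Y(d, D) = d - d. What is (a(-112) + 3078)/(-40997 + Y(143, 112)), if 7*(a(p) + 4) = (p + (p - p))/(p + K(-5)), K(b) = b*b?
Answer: -24314/324249 ≈ -0.074986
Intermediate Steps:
K(b) = b²
Y(d, D) = 0
a(p) = -4 + p/(7*(25 + p)) (a(p) = -4 + ((p + (p - p))/(p + (-5)²))/7 = -4 + ((p + 0)/(p + 25))/7 = -4 + (p/(25 + p))/7 = -4 + p/(7*(25 + p)))
(a(-112) + 3078)/(-40997 + Y(143, 112)) = ((-700 - 27*(-112))/(7*(25 - 112)) + 3078)/(-40997 + 0) = ((⅐)*(-700 + 3024)/(-87) + 3078)/(-40997) = ((⅐)*(-1/87)*2324 + 3078)*(-1/40997) = (-332/87 + 3078)*(-1/40997) = (267454/87)*(-1/40997) = -24314/324249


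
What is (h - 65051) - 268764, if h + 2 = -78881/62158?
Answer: -20749475967/62158 ≈ -3.3382e+5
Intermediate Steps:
h = -203197/62158 (h = -2 - 78881/62158 = -203197/62158 ≈ -3.2690)
(h - 65051) - 268764 = (-203197/62158 - 65051) - 268764 = -4043643255/62158 - 268764 = -20749475967/62158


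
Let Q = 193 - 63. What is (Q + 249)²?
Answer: 143641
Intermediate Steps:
Q = 130
(Q + 249)² = (130 + 249)² = 379² = 143641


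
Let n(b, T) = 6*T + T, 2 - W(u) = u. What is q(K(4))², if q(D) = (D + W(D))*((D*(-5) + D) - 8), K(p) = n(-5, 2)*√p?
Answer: 57600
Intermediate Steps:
W(u) = 2 - u
n(b, T) = 7*T
K(p) = 14*√p (K(p) = (7*2)*√p = 14*√p)
q(D) = -16 - 8*D (q(D) = (D + (2 - D))*((D*(-5) + D) - 8) = 2*((-5*D + D) - 8) = 2*(-4*D - 8) = 2*(-8 - 4*D) = -16 - 8*D)
q(K(4))² = (-16 - 112*√4)² = (-16 - 112*2)² = (-16 - 8*28)² = (-16 - 224)² = (-240)² = 57600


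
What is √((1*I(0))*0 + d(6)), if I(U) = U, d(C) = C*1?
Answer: √6 ≈ 2.4495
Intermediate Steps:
d(C) = C
√((1*I(0))*0 + d(6)) = √((1*0)*0 + 6) = √(0*0 + 6) = √(0 + 6) = √6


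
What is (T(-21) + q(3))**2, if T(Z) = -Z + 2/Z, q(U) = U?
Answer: 252004/441 ≈ 571.44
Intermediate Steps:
(T(-21) + q(3))**2 = ((-1*(-21) + 2/(-21)) + 3)**2 = ((21 + 2*(-1/21)) + 3)**2 = ((21 - 2/21) + 3)**2 = (439/21 + 3)**2 = (502/21)**2 = 252004/441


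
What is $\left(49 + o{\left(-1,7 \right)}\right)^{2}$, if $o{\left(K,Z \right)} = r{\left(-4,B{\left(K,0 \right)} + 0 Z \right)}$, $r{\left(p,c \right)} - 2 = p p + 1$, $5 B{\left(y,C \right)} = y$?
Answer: $4624$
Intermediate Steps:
$B{\left(y,C \right)} = \frac{y}{5}$
$r{\left(p,c \right)} = 3 + p^{2}$ ($r{\left(p,c \right)} = 2 + \left(p p + 1\right) = 2 + \left(p^{2} + 1\right) = 2 + \left(1 + p^{2}\right) = 3 + p^{2}$)
$o{\left(K,Z \right)} = 19$ ($o{\left(K,Z \right)} = 3 + \left(-4\right)^{2} = 3 + 16 = 19$)
$\left(49 + o{\left(-1,7 \right)}\right)^{2} = \left(49 + 19\right)^{2} = 68^{2} = 4624$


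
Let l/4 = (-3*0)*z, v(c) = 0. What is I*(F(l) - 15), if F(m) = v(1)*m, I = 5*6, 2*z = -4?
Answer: -450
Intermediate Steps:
z = -2 (z = (1/2)*(-4) = -2)
I = 30
l = 0 (l = 4*(-3*0*(-2)) = 4*(0*(-2)) = 4*0 = 0)
F(m) = 0 (F(m) = 0*m = 0)
I*(F(l) - 15) = 30*(0 - 15) = 30*(-15) = -450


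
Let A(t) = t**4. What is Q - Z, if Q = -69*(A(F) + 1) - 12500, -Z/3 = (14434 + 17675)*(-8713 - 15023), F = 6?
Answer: -2286519665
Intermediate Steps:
Z = 2286417672 (Z = -3*(14434 + 17675)*(-8713 - 15023) = -96327*(-23736) = -3*(-762139224) = 2286417672)
Q = -101993 (Q = -69*(6**4 + 1) - 12500 = -69*(1296 + 1) - 12500 = -69*1297 - 12500 = -89493 - 12500 = -101993)
Q - Z = -101993 - 1*2286417672 = -101993 - 2286417672 = -2286519665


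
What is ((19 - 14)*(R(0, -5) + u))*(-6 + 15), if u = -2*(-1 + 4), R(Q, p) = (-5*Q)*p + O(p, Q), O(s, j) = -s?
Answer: -45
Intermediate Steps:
R(Q, p) = -p - 5*Q*p (R(Q, p) = (-5*Q)*p - p = -5*Q*p - p = -p - 5*Q*p)
u = -6 (u = -2*3 = -6)
((19 - 14)*(R(0, -5) + u))*(-6 + 15) = ((19 - 14)*(-5*(-1 - 5*0) - 6))*(-6 + 15) = (5*(-5*(-1 + 0) - 6))*9 = (5*(-5*(-1) - 6))*9 = (5*(5 - 6))*9 = (5*(-1))*9 = -5*9 = -45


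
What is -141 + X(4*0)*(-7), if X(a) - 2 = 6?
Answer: -197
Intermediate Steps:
X(a) = 8 (X(a) = 2 + 6 = 8)
-141 + X(4*0)*(-7) = -141 + 8*(-7) = -141 - 56 = -197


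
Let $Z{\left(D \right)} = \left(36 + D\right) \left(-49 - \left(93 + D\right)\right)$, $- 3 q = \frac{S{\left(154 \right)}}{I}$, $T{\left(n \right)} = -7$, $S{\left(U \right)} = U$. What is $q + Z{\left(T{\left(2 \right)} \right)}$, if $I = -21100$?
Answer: $- \frac{123909673}{31650} \approx -3915.0$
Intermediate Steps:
$q = \frac{77}{31650}$ ($q = - \frac{154 \frac{1}{-21100}}{3} = - \frac{154 \left(- \frac{1}{21100}\right)}{3} = \left(- \frac{1}{3}\right) \left(- \frac{77}{10550}\right) = \frac{77}{31650} \approx 0.0024329$)
$Z{\left(D \right)} = \left(-142 - D\right) \left(36 + D\right)$ ($Z{\left(D \right)} = \left(36 + D\right) \left(-142 - D\right) = \left(-142 - D\right) \left(36 + D\right)$)
$q + Z{\left(T{\left(2 \right)} \right)} = \frac{77}{31650} - 3915 = - \frac{123909673}{31650}$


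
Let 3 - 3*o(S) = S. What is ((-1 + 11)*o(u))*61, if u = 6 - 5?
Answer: 1220/3 ≈ 406.67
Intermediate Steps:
u = 1
o(S) = 1 - S/3
((-1 + 11)*o(u))*61 = ((-1 + 11)*(1 - ⅓*1))*61 = (10*(1 - ⅓))*61 = (10*(⅔))*61 = (20/3)*61 = 1220/3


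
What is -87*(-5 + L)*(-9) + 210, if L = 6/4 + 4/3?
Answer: -2973/2 ≈ -1486.5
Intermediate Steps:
L = 17/6 (L = 6*(¼) + 4*(⅓) = 3/2 + 4/3 = 17/6 ≈ 2.8333)
-87*(-5 + L)*(-9) + 210 = -87*(-5 + 17/6)*(-9) + 210 = -(-377)*(-9)/2 + 210 = -87*39/2 + 210 = -3393/2 + 210 = -2973/2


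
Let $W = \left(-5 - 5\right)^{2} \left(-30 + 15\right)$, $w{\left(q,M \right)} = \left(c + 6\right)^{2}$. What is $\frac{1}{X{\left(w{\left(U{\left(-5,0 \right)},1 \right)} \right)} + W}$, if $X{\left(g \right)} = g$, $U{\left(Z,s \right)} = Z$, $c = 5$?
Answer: $- \frac{1}{1379} \approx -0.00072516$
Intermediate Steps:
$w{\left(q,M \right)} = 121$ ($w{\left(q,M \right)} = \left(5 + 6\right)^{2} = 11^{2} = 121$)
$W = -1500$ ($W = \left(-10\right)^{2} \left(-15\right) = 100 \left(-15\right) = -1500$)
$\frac{1}{X{\left(w{\left(U{\left(-5,0 \right)},1 \right)} \right)} + W} = \frac{1}{121 - 1500} = \frac{1}{-1379} = - \frac{1}{1379}$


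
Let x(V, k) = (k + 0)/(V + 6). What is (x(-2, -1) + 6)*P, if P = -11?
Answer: -253/4 ≈ -63.250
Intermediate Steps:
x(V, k) = k/(6 + V)
(x(-2, -1) + 6)*P = (-1/(6 - 2) + 6)*(-11) = (-1/4 + 6)*(-11) = (23/4)*(-11) = -253/4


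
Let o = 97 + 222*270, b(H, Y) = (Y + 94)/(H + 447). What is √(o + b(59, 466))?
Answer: √3842979173/253 ≈ 245.03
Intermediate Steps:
b(H, Y) = (94 + Y)/(447 + H)
o = 60037 (o = 97 + 59940 = 60037)
√(o + b(59, 466)) = √(60037 + (94 + 466)/(447 + 59)) = √(60037 + 560/506) = √(60037 + (1/506)*560) = √(60037 + 280/253) = √(15189641/253) = √3842979173/253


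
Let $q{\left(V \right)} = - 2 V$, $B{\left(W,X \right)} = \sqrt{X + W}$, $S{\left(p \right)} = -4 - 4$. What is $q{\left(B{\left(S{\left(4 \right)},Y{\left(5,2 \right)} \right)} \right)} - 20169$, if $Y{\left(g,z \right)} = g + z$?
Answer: $-20169 - 2 i \approx -20169.0 - 2.0 i$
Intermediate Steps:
$S{\left(p \right)} = -8$ ($S{\left(p \right)} = -4 - 4 = -8$)
$B{\left(W,X \right)} = \sqrt{W + X}$
$q{\left(B{\left(S{\left(4 \right)},Y{\left(5,2 \right)} \right)} \right)} - 20169 = - 2 \sqrt{-8 + \left(5 + 2\right)} - 20169 = - 2 \sqrt{-8 + 7} - 20169 = - 2 \sqrt{-1} - 20169 = - 2 i - 20169 = -20169 - 2 i$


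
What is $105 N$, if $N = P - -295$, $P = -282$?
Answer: $1365$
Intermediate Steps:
$N = 13$ ($N = -282 - -295 = -282 + 295 = 13$)
$105 N = 105 \cdot 13 = 1365$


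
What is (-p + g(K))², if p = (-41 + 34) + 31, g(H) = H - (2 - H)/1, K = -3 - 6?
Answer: 1936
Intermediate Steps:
K = -9
g(H) = -2 + 2*H (g(H) = H - (2 - H) = H + (-2 + H) = -2 + 2*H)
p = 24 (p = -7 + 31 = 24)
(-p + g(K))² = (-1*24 + (-2 + 2*(-9)))² = (-24 + (-2 - 18))² = (-24 - 20)² = (-44)² = 1936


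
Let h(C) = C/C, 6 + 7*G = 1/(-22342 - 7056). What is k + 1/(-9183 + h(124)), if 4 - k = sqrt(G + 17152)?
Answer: 36727/9182 - 9*sqrt(8966845698398)/205786 ≈ -126.96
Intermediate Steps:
G = -176389/205786 (G = -6/7 + 1/(7*(-22342 - 7056)) = -6/7 + (1/7)/(-29398) = -6/7 + (1/7)*(-1/29398) = -6/7 - 1/205786 = -176389/205786 ≈ -0.85715)
k = 4 - 9*sqrt(8966845698398)/205786 (k = 4 - sqrt(-176389/205786 + 17152) = 4 - sqrt(3529465083/205786) = 4 - 9*sqrt(8966845698398)/205786 ≈ -126.96)
h(C) = 1
k + 1/(-9183 + h(124)) = (4 - 9*sqrt(8966845698398)/205786) + 1/(-9183 + 1) = (4 - 9*sqrt(8966845698398)/205786) + 1/(-9182) = (4 - 9*sqrt(8966845698398)/205786) - 1/9182 = 36727/9182 - 9*sqrt(8966845698398)/205786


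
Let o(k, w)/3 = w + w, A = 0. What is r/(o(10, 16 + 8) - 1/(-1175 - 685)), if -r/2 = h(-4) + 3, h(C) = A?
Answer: -11160/267841 ≈ -0.041667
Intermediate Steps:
o(k, w) = 6*w (o(k, w) = 3*(w + w) = 3*(2*w) = 6*w)
h(C) = 0
r = -6 (r = -2*(0 + 3) = -2*3 = -6)
r/(o(10, 16 + 8) - 1/(-1175 - 685)) = -6/(6*(16 + 8) - 1/(-1175 - 685)) = -6/(6*24 - 1/(-1860)) = -6/(144 - 1*(-1/1860)) = -6/(144 + 1/1860) = -6/267841/1860 = -6*1860/267841 = -11160/267841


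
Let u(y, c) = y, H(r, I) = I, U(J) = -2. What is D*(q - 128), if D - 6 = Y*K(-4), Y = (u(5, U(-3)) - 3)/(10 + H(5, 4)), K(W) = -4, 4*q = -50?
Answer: -5339/7 ≈ -762.71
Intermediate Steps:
q = -25/2 (q = (¼)*(-50) = -25/2 ≈ -12.500)
Y = ⅐ (Y = (5 - 3)/(10 + 4) = 2/14 = 2*(1/14) = ⅐ ≈ 0.14286)
D = 38/7 (D = 6 + (⅐)*(-4) = 6 - 4/7 = 38/7 ≈ 5.4286)
D*(q - 128) = 38*(-25/2 - 128)/7 = (38/7)*(-281/2) = -5339/7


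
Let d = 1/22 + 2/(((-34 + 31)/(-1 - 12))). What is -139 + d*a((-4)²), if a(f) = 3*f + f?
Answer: 13813/33 ≈ 418.58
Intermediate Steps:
d = 575/66 (d = 1*(1/22) + 2/((-3/(-13))) = 1/22 + 2/((-3*(-1/13))) = 1/22 + 2/(3/13) = 1/22 + 2*(13/3) = 1/22 + 26/3 = 575/66 ≈ 8.7121)
a(f) = 4*f
-139 + d*a((-4)²) = -139 + 575*(4*(-4)²)/66 = -139 + 575*(4*16)/66 = -139 + (575/66)*64 = -139 + 18400/33 = 13813/33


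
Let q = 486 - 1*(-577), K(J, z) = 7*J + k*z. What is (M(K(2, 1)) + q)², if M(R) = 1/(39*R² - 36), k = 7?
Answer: 332853387832900/294568569 ≈ 1.1300e+6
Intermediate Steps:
K(J, z) = 7*J + 7*z
q = 1063 (q = 486 + 577 = 1063)
M(R) = 1/(-36 + 39*R²)
(M(K(2, 1)) + q)² = (1/(3*(-12 + 13*(7*2 + 7*1)²)) + 1063)² = (1/(3*(-12 + 13*(14 + 7)²)) + 1063)² = (1/(3*(-12 + 13*21²)) + 1063)² = (1/(3*(-12 + 13*441)) + 1063)² = (1/(3*(-12 + 5733)) + 1063)² = ((⅓)/5721 + 1063)² = ((⅓)*(1/5721) + 1063)² = (1/17163 + 1063)² = (18244270/17163)² = 332853387832900/294568569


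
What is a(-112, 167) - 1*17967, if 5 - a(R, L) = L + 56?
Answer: -18185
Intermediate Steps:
a(R, L) = -51 - L (a(R, L) = 5 - (L + 56) = 5 - (56 + L) = 5 + (-56 - L) = -51 - L)
a(-112, 167) - 1*17967 = (-51 - 1*167) - 1*17967 = (-51 - 167) - 17967 = -218 - 17967 = -18185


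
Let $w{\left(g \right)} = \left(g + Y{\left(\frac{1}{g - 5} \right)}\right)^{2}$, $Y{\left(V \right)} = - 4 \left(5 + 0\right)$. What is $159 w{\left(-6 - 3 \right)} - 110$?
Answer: $133609$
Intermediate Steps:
$Y{\left(V \right)} = -20$ ($Y{\left(V \right)} = \left(-4\right) 5 = -20$)
$w{\left(g \right)} = \left(-20 + g\right)^{2}$ ($w{\left(g \right)} = \left(g - 20\right)^{2} = \left(-20 + g\right)^{2}$)
$159 w{\left(-6 - 3 \right)} - 110 = 159 \left(-20 - 9\right)^{2} - 110 = 159 \left(-29\right)^{2} - 110 = 159 \cdot 841 - 110 = 133719 - 110 = 133609$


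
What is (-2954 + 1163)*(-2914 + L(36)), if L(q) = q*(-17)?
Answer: 6315066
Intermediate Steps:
L(q) = -17*q
(-2954 + 1163)*(-2914 + L(36)) = (-2954 + 1163)*(-2914 - 17*36) = -1791*(-2914 - 612) = -1791*(-3526) = 6315066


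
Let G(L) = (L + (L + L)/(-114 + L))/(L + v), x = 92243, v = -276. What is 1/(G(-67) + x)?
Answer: 62083/5726734162 ≈ 1.0841e-5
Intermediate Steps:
G(L) = (L + 2*L/(-114 + L))/(-276 + L) (G(L) = (L + (L + L)/(-114 + L))/(L - 276) = (L + (2*L)/(-114 + L))/(-276 + L) = (L + 2*L/(-114 + L))/(-276 + L))
1/(G(-67) + x) = 1/(-67*(-112 - 67)/(31464 + (-67)² - 390*(-67)) + 92243) = 1/(-67*(-179)/(31464 + 4489 + 26130) + 92243) = 1/(-67*(-179)/62083 + 92243) = 1/(-67*1/62083*(-179) + 92243) = 1/(11993/62083 + 92243) = 1/(5726734162/62083) = 62083/5726734162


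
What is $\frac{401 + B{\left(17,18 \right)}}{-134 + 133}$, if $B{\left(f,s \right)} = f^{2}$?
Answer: $-690$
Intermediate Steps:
$\frac{401 + B{\left(17,18 \right)}}{-134 + 133} = \frac{401 + 17^{2}}{-134 + 133} = \frac{401 + 289}{-1} = 690 \left(-1\right) = -690$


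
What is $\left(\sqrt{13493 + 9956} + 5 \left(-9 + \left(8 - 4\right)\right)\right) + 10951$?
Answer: $10926 + \sqrt{23449} \approx 11079.0$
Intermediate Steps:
$\left(\sqrt{13493 + 9956} + 5 \left(-9 + \left(8 - 4\right)\right)\right) + 10951 = \left(\sqrt{23449} + 5 \left(-9 + \left(8 - 4\right)\right)\right) + 10951 = \left(\sqrt{23449} + 5 \left(-9 + 4\right)\right) + 10951 = \left(\sqrt{23449} + 5 \left(-5\right)\right) + 10951 = \left(\sqrt{23449} - 25\right) + 10951 = \left(-25 + \sqrt{23449}\right) + 10951 = 10926 + \sqrt{23449}$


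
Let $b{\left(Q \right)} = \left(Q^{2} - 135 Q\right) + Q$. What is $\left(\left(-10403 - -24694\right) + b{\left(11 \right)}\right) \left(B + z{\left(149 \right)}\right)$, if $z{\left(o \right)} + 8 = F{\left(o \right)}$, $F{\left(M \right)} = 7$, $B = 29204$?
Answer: $377828414$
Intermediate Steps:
$z{\left(o \right)} = -1$ ($z{\left(o \right)} = -8 + 7 = -1$)
$b{\left(Q \right)} = Q^{2} - 134 Q$
$\left(\left(-10403 - -24694\right) + b{\left(11 \right)}\right) \left(B + z{\left(149 \right)}\right) = \left(\left(-10403 - -24694\right) + 11 \left(-134 + 11\right)\right) \left(29204 - 1\right) = \left(\left(-10403 + 24694\right) + 11 \left(-123\right)\right) 29203 = \left(14291 - 1353\right) 29203 = 12938 \cdot 29203 = 377828414$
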